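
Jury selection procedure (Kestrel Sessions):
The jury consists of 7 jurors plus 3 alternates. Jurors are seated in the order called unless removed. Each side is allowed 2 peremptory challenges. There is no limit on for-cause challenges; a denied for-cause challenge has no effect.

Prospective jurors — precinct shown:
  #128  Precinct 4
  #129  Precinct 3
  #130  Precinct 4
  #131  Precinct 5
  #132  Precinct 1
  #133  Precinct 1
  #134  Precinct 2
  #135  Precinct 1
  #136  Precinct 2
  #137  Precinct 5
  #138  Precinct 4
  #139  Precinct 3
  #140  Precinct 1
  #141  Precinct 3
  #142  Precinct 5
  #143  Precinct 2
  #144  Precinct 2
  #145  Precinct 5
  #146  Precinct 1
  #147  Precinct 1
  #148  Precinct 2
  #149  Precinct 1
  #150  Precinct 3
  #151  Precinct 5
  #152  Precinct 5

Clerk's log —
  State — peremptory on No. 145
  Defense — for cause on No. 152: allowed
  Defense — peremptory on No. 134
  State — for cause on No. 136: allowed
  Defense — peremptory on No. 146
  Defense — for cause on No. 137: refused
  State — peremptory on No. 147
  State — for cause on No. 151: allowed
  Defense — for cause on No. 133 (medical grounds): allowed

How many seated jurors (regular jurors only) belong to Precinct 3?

Removed: #133, #134, #136, #145, #146, #147, #151, #152.
Seated jurors 1–7: #128, #129, #130, #131, #132, #135, #137 (alternates #138, #139, #140 not counted).
Of those, in Precinct 3: #129 → 1.

1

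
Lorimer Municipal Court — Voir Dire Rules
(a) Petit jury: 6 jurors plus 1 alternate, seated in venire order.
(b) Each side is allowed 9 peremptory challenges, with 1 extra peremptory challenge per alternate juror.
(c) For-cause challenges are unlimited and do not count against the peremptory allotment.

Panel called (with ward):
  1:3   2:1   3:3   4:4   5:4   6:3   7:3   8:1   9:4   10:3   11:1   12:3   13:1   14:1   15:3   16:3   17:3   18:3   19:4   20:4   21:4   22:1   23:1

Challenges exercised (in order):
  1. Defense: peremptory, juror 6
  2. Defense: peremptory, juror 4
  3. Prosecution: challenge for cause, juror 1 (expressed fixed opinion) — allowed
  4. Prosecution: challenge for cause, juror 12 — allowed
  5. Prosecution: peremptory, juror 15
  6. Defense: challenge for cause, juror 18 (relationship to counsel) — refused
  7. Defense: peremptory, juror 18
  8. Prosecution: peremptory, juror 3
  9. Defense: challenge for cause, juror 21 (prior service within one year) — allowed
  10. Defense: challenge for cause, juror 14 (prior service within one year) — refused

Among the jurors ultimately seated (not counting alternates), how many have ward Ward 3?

Removed: #1, #3, #4, #6, #12, #15, #18, #21.
Seated jurors 1–6: #2, #5, #7, #8, #9, #10 (alternates #11 not counted).
Of those, in Ward 3: #7, #10 → 2.

2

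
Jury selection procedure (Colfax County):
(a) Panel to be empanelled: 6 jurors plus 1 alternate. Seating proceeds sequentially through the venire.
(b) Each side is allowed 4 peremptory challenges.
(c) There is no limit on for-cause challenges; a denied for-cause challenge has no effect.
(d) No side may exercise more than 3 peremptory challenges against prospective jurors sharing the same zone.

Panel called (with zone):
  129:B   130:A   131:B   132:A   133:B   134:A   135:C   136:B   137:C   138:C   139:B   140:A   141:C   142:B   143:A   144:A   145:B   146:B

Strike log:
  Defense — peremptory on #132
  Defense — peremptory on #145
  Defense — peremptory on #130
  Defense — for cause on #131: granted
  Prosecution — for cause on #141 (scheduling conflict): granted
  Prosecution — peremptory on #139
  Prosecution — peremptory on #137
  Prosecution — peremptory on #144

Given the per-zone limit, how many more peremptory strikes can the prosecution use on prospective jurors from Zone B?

Prosecution peremptories so far: #139, #137, #144 — 3 of 4 used, 1 left overall.
Against Zone B: #139 — 1 used; per-zone cap 3 leaves 2.
Binding limit: min(1, 2) = 1.

1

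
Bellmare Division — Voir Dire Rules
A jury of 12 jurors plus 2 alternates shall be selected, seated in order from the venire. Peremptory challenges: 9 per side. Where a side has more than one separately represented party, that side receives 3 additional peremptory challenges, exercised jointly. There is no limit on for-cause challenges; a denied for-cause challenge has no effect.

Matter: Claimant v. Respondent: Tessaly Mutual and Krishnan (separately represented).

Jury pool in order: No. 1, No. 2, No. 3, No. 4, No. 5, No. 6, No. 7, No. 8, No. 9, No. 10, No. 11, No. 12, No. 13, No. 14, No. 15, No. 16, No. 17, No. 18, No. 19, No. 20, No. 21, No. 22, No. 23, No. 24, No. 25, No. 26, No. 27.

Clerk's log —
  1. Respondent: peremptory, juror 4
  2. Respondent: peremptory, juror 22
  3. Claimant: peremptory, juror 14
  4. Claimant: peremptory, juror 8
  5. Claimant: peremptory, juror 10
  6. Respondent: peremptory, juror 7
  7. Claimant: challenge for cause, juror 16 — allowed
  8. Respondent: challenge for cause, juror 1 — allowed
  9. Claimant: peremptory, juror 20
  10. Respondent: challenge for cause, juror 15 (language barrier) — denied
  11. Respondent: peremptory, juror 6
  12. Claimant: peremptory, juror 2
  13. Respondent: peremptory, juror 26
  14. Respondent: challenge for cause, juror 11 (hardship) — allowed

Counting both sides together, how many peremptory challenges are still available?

11

Claimant allotment: 9. Respondent allotment: 9 base + 3 multi-party = 12.
Claimant peremptories used: #14, #8, #10, #20, #2 — 5 (the for-cause on #16 doesn't count).
Respondent peremptories used: #4, #22, #7, #6, #26 — 5 (for-cause on #1, #15, #11 don't count).
Remaining: (9 − 5) + (12 − 5) = 11.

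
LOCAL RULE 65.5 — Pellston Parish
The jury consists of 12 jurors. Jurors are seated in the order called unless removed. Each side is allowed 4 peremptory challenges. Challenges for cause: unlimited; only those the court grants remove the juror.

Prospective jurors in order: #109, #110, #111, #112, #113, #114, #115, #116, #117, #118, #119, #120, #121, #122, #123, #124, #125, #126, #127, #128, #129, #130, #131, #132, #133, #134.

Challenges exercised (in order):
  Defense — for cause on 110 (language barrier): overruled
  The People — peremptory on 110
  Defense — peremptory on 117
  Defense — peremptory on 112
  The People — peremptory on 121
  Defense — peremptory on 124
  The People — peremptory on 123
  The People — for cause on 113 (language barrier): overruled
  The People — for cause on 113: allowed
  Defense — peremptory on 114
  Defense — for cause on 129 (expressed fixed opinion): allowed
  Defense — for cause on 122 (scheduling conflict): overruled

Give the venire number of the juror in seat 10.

126

Removed: #110, #112, #113, #114, #117, #121, #123, #124, #129. (#122 stays — for-cause denied.)
Seating in order: seats 1–12 → #109, #111, #115, #116, #118, #119, #120, #122, #125, #126, #127, #128.
So seat 10 is #126.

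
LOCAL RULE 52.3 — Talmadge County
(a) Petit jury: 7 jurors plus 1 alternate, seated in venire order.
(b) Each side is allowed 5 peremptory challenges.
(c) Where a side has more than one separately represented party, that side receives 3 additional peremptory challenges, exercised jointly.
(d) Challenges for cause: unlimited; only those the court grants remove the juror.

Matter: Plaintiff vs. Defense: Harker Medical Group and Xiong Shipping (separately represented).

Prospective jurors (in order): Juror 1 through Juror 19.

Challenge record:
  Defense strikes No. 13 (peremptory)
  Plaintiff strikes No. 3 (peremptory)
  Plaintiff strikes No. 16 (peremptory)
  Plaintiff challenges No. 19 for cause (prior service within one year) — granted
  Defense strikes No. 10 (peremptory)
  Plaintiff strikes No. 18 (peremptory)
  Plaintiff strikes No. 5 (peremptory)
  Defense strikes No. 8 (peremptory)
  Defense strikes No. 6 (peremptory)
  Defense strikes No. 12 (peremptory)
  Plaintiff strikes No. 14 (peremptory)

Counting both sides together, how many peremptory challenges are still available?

3

Plaintiff allotment: 5. Defense allotment: 5 base + 3 multi-party = 8.
Plaintiff peremptories used: #3, #16, #18, #5, #14 — 5 (the for-cause on #19 doesn't count).
Defense peremptories used: #13, #10, #8, #6, #12 — 5.
Remaining: (5 − 5) + (8 − 5) = 3.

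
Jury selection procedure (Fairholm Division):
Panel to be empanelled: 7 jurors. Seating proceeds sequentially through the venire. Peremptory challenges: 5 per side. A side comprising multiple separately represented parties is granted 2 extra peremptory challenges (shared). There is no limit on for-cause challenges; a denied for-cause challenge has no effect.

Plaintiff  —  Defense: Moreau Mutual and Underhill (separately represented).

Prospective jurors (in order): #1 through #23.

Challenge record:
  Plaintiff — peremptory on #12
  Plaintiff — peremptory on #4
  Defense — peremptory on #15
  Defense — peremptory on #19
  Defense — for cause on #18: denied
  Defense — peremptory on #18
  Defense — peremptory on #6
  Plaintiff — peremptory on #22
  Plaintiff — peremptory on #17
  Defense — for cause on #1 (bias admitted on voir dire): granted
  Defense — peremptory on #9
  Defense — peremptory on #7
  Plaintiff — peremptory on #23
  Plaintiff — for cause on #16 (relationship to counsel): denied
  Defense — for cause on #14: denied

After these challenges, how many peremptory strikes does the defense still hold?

Defense allotment: 5 base + 2 multi-party = 7.
Defense peremptories used: #15, #19, #18, #6, #9, #7 — 6 (for-cause on #18, #1, #14 don't count).
Remaining: 7 − 6 = 1.

1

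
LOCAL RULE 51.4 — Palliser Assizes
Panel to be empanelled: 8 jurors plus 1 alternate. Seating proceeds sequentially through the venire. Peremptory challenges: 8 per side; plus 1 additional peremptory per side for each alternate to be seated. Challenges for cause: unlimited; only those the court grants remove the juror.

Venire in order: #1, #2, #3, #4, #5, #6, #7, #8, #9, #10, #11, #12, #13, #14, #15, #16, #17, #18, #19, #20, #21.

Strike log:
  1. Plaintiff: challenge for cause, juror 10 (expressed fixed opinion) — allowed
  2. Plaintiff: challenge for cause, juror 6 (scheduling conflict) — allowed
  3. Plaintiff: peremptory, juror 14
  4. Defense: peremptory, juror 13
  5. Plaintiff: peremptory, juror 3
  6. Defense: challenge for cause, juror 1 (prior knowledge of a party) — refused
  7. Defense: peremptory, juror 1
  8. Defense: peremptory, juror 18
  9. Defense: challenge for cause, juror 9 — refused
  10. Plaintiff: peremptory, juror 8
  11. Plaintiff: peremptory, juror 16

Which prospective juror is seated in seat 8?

Removed: #1, #3, #6, #8, #10, #13, #14, #16, #18. (#9 stays — for-cause denied.)
Filling seats in venire order through position 8: #2, #4, #5, #7, #9, #11, #12, #15.
So seat 8 is #15.

15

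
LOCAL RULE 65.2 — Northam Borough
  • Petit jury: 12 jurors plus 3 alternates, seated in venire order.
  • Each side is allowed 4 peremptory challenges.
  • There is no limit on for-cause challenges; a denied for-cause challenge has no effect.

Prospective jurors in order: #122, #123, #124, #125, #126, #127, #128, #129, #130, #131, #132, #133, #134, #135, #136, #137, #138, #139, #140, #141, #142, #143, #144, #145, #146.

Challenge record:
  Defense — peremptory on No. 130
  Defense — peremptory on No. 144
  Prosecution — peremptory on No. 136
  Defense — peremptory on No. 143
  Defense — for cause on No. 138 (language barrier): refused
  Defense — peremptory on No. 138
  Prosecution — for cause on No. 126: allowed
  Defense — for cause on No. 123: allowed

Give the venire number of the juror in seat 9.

Removed: #123, #126, #130, #136, #138, #143, #144.
Seating in order: seats 1–12 → #122, #124, #125, #127, #128, #129, #131, #132, #133, #134, #135, #137; alternates → #139, #140, #141.
So seat 9 is #133.

133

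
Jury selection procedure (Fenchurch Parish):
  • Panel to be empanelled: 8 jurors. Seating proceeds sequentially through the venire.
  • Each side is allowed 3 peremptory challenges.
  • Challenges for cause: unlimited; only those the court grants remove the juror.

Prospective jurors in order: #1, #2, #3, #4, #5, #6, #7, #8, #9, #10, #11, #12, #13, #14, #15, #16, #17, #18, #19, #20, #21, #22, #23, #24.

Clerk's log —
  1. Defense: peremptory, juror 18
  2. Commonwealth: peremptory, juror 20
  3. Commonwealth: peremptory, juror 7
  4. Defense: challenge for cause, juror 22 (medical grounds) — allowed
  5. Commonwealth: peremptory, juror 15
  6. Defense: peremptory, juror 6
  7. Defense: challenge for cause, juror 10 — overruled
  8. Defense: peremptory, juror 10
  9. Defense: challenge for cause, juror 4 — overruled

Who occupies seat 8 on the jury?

Removed: #6, #7, #10, #15, #18, #20, #22. (#4 stays — for-cause denied.)
Filling seats in venire order through position 8: #1, #2, #3, #4, #5, #8, #9, #11.
So seat 8 is #11.

11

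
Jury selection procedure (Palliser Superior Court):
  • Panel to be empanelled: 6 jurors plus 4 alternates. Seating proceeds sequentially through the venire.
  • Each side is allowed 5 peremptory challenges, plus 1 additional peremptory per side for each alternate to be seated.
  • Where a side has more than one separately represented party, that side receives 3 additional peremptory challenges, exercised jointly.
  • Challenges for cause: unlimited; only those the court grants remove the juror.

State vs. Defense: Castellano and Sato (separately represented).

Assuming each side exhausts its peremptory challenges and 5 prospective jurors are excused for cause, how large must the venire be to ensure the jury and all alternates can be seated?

36

Seats to fill: 6 + 4 alternates = 10.
Peremptories — State: 5 + 1×4 = 9; Defense: 5 + 1×4 + 3 = 12; total 21.
For-cause removals: 5.
Minimum venire: 10 + 21 + 5 = 36.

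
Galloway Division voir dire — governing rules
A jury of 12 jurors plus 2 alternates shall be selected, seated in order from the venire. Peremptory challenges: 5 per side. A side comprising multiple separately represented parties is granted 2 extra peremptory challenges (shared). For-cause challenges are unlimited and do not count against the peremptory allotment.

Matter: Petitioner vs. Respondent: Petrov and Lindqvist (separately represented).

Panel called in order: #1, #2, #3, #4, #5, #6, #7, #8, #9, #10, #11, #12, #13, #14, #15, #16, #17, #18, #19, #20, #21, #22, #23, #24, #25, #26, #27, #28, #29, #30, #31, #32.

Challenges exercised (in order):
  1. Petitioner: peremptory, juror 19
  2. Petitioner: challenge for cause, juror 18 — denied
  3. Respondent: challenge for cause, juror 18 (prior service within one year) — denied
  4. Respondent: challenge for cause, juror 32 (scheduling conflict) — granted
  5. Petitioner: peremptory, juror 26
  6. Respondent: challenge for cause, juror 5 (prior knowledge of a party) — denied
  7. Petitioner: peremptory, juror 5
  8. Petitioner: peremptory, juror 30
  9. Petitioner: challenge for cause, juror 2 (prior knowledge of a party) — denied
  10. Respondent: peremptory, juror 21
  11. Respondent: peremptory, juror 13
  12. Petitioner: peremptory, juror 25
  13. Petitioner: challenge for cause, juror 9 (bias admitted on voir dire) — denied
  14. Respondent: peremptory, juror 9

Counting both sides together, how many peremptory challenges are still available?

Petitioner allotment: 5. Respondent allotment: 5 base + 2 multi-party = 7.
Petitioner peremptories used: #19, #26, #5, #30, #25 — 5 (for-cause on #18, #2, #9 don't count).
Respondent peremptories used: #21, #13, #9 — 3 (for-cause on #18, #32, #5 don't count).
Remaining: (5 − 5) + (7 − 3) = 4.

4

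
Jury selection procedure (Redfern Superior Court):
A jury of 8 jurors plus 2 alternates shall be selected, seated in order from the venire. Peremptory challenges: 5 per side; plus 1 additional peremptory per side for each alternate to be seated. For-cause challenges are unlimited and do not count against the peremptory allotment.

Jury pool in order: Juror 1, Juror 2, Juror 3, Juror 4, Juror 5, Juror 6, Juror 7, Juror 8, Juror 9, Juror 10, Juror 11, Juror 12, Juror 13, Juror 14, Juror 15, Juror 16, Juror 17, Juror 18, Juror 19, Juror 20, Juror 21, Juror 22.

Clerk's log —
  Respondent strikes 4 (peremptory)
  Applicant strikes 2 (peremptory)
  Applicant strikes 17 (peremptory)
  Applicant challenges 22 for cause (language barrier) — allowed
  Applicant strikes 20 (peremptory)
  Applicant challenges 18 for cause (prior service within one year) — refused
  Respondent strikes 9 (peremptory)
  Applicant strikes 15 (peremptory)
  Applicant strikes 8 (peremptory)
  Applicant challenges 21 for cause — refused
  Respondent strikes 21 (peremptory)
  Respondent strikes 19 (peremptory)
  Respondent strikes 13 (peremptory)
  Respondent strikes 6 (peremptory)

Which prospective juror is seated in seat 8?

Removed: #2, #4, #6, #8, #9, #13, #15, #17, #19, #20, #21, #22. (#18 stays — for-cause denied.)
Filling seats in venire order through position 8: #1, #3, #5, #7, #10, #11, #12, #14.
So seat 8 is #14.

14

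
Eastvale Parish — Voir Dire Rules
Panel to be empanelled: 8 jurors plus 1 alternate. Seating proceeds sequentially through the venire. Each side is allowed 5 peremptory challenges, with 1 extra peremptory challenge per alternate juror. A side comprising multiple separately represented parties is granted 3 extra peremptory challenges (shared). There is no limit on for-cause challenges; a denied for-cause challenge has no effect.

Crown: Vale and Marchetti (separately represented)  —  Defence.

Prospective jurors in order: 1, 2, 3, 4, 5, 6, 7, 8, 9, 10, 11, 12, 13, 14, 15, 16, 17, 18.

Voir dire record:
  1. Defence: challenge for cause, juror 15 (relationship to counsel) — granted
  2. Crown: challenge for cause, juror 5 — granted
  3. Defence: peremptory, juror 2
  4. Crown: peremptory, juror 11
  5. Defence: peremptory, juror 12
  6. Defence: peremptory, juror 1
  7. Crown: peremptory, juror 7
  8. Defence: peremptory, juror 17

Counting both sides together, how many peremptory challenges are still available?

Crown allotment: 5 base + 1 × 1 alternate + 3 multi-party = 9. Defence allotment: 5 base + 1 × 1 alternate = 6.
Crown peremptories used: #11, #7 — 2 (the for-cause on #5 doesn't count).
Defence peremptories used: #2, #12, #1, #17 — 4 (the for-cause on #15 doesn't count).
Remaining: (9 − 2) + (6 − 4) = 9.

9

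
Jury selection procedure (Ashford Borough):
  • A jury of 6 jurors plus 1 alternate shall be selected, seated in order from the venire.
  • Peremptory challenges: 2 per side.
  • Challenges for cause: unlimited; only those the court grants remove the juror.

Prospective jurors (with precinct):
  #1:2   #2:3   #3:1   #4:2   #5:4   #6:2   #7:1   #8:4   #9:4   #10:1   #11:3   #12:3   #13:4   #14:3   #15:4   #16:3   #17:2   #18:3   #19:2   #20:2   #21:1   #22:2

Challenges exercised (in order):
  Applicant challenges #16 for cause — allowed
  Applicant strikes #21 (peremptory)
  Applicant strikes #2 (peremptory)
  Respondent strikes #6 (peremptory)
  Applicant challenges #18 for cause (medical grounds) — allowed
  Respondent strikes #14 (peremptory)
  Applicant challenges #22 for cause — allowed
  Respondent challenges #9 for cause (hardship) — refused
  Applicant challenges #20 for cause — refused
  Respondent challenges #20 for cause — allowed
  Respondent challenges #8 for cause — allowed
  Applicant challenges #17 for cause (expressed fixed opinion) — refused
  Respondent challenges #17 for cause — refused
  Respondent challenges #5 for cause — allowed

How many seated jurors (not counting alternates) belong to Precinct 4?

Removed: #2, #5, #6, #8, #14, #16, #18, #20, #21, #22.
Seated jurors 1–6: #1, #3, #4, #7, #9, #10 (alternates #11 not counted).
Of those, in Precinct 4: #9 → 1.

1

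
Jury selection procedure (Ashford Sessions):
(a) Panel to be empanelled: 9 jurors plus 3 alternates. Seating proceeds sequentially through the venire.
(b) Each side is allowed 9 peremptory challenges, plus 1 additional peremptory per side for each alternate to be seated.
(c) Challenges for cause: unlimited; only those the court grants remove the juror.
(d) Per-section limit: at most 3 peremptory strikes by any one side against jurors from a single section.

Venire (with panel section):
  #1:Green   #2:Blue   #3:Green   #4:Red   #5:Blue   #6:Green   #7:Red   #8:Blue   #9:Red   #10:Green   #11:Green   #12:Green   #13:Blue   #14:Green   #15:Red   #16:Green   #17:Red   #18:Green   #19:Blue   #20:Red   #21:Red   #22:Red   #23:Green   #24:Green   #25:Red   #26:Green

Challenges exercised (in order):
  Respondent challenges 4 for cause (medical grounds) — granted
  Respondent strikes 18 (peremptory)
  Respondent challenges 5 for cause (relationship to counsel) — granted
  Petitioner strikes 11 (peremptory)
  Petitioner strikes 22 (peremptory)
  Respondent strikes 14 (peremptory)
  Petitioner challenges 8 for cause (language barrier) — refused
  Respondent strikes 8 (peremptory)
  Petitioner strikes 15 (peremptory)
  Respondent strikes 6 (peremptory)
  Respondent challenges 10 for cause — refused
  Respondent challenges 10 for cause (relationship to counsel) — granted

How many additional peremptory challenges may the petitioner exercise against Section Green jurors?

2

Petitioner peremptories so far: #11, #22, #15 — 3 of 12 used, 9 left overall.
Against Section Green: #11 — 1 used; per-section cap 3 leaves 2.
Binding limit: min(9, 2) = 2.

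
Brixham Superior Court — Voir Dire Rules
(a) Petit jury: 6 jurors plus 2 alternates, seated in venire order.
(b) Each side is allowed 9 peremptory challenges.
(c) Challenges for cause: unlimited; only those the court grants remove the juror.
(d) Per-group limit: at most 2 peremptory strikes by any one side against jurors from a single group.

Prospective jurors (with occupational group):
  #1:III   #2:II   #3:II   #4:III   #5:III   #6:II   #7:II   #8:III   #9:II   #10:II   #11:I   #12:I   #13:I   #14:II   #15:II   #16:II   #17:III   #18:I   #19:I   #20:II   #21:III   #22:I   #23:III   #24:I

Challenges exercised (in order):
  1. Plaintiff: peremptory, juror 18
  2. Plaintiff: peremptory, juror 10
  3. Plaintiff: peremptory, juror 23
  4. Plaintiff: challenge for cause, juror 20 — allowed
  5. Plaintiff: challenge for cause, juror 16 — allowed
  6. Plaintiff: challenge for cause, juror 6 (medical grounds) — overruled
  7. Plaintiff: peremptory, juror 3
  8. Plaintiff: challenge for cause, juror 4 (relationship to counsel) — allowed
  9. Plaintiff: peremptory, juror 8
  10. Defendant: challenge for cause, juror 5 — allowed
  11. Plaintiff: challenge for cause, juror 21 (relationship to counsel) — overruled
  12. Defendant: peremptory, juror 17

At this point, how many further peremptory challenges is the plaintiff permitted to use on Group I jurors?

Plaintiff peremptories so far: #18, #10, #23, #3, #8 — 5 of 9 used, 4 left overall.
Against Group I: #18 — 1 used; per-group cap 2 leaves 1.
Binding limit: min(4, 1) = 1.

1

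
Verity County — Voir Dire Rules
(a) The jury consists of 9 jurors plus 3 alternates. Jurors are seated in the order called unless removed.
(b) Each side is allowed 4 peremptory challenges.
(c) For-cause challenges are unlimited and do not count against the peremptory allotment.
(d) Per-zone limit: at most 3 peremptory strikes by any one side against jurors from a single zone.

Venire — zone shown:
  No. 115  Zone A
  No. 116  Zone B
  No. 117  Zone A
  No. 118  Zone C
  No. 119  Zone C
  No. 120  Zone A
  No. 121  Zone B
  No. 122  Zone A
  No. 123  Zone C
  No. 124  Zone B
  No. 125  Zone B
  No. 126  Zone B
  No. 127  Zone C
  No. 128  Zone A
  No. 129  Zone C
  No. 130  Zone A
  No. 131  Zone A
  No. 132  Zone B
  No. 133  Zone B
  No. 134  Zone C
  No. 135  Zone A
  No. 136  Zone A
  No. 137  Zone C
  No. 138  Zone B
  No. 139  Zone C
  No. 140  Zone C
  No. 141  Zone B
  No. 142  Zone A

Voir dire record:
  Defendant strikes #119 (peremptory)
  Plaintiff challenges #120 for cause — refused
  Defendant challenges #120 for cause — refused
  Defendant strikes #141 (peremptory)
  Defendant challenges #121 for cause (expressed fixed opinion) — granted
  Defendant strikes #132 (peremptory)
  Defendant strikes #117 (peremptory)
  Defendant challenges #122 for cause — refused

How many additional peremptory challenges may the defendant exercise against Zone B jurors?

Defendant peremptories so far: #119, #141, #132, #117 — 4 of 4 used, 0 left overall.
Against Zone B: #141, #132 — 2 used; per-zone cap 3 leaves 1.
Binding limit: min(0, 1) = 0.

0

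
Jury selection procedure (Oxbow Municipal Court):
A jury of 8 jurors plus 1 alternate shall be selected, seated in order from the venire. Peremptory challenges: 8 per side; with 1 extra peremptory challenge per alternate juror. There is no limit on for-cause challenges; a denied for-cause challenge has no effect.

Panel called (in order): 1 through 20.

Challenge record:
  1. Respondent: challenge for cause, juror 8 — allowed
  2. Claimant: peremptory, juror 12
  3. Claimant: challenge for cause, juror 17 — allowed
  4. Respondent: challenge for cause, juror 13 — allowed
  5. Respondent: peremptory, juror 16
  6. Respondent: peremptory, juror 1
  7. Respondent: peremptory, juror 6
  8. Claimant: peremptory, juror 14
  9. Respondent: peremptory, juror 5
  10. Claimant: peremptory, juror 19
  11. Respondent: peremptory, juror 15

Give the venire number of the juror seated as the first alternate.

Removed: #1, #5, #6, #8, #12, #13, #14, #15, #16, #17, #19.
Filling seats in venire order through position 9: #2, #3, #4, #7, #9, #10, #11, #18, #20.
So alternate 1 is #20.

20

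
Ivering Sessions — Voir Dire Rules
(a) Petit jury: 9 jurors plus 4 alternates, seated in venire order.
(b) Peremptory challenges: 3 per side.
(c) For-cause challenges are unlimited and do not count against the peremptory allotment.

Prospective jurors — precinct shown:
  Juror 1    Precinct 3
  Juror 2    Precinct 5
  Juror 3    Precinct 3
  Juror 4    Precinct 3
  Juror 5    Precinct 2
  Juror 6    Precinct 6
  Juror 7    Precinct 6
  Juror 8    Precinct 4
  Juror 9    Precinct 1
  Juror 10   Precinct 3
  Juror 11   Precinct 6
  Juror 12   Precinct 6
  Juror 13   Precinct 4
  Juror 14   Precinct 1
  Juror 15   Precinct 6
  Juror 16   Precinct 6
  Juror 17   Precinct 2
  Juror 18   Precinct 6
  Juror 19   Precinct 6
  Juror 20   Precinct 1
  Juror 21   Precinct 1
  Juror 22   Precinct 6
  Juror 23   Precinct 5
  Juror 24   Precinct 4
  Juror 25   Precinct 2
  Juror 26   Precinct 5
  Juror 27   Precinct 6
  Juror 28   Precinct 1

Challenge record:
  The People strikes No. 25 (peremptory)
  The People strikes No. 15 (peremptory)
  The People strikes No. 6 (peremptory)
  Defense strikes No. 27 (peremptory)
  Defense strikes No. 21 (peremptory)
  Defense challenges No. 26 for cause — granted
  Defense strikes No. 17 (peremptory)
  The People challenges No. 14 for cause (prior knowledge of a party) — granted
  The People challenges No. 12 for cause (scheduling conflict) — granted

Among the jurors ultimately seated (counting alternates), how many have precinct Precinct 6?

4

Removed: #6, #12, #14, #15, #17, #21, #25, #26, #27.
Seated (13 incl. alternates): #1, #2, #3, #4, #5, #7, #8, #9, #10, #11, #13, #16, #18.
Of those, in Precinct 6: #7, #11, #16, #18 → 4.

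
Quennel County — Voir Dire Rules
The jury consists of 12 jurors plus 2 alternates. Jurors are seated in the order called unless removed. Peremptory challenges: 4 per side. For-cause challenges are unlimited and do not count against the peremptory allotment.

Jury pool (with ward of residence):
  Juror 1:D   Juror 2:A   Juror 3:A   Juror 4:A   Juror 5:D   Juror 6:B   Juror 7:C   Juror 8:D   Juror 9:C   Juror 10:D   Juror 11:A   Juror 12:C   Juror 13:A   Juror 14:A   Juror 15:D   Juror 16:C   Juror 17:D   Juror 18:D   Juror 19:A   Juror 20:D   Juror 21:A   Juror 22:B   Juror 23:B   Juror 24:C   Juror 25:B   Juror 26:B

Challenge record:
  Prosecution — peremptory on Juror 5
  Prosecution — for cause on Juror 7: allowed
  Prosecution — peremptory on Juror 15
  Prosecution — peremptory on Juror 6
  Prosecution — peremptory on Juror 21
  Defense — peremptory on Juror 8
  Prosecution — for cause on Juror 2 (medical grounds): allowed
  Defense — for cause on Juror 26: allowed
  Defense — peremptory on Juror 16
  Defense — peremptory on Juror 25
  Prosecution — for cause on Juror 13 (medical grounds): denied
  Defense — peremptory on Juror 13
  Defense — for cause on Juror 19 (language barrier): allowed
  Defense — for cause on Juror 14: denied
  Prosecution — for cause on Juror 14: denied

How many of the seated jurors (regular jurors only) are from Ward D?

5

Removed: #2, #5, #6, #7, #8, #13, #15, #16, #19, #21, #25, #26.
Seated jurors 1–12: #1, #3, #4, #9, #10, #11, #12, #14, #17, #18, #20, #22 (alternates #23, #24 not counted).
Of those, in Ward D: #1, #10, #17, #18, #20 → 5.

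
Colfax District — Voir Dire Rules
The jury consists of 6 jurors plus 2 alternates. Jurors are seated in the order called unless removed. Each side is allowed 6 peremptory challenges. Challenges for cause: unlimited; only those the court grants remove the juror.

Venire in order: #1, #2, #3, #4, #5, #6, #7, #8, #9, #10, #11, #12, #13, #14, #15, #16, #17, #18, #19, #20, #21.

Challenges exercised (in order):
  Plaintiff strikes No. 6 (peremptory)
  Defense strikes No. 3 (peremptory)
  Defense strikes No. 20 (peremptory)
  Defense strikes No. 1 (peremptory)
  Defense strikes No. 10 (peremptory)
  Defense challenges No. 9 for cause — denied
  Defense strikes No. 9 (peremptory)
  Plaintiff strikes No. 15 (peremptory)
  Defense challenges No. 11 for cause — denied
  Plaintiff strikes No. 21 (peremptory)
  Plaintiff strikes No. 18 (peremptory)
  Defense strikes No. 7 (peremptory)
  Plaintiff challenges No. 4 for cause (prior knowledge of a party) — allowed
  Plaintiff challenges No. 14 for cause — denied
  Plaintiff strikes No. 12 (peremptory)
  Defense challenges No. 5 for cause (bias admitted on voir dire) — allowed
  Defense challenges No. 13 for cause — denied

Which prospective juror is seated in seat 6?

16

Removed: #1, #3, #4, #5, #6, #7, #9, #10, #12, #15, #18, #20, #21. (#11, #13, #14 stay — for-cause denied.)
Filling seats in venire order through position 6: #2, #8, #11, #13, #14, #16.
So seat 6 is #16.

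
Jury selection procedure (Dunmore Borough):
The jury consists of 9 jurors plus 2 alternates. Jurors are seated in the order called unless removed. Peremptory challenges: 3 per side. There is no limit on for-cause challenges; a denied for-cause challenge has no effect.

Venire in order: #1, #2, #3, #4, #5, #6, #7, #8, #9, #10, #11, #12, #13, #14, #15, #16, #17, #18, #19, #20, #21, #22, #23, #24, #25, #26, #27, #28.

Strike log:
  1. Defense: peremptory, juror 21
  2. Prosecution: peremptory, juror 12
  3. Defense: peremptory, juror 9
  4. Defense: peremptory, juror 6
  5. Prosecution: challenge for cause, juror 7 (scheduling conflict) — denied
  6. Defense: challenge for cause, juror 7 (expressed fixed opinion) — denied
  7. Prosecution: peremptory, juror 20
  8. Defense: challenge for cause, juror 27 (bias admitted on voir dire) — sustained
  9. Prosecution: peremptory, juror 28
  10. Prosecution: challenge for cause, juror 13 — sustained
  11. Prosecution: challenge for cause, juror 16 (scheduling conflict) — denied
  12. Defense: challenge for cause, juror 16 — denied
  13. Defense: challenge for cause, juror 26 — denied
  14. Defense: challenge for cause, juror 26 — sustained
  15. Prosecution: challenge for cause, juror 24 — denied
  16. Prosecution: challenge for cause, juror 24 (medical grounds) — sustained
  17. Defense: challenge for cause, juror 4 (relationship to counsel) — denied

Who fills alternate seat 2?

Removed: #6, #9, #12, #13, #20, #21, #24, #26, #27, #28. (#4, #7, #16 stay — for-cause denied.)
Seating in order: seats 1–9 → #1, #2, #3, #4, #5, #7, #8, #10, #11; alternates → #14, #15.
So alternate 2 is #15.

15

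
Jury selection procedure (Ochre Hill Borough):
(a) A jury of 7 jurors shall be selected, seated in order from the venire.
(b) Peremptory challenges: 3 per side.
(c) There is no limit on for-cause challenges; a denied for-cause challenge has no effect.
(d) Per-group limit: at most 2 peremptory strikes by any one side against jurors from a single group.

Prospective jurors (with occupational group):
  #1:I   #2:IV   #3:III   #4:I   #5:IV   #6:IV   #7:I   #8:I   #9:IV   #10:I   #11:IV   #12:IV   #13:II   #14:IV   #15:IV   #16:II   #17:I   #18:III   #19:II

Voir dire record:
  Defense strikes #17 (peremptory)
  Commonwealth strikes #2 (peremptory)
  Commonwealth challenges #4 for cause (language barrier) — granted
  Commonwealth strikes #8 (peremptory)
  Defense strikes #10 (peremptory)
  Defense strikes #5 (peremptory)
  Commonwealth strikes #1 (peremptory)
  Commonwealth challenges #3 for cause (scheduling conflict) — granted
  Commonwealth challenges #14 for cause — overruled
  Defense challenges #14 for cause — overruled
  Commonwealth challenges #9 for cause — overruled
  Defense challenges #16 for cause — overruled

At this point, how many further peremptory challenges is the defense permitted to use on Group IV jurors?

Defense peremptories so far: #17, #10, #5 — 3 of 3 used, 0 left overall.
Against Group IV: #5 — 1 used; per-group cap 2 leaves 1.
Binding limit: min(0, 1) = 0.

0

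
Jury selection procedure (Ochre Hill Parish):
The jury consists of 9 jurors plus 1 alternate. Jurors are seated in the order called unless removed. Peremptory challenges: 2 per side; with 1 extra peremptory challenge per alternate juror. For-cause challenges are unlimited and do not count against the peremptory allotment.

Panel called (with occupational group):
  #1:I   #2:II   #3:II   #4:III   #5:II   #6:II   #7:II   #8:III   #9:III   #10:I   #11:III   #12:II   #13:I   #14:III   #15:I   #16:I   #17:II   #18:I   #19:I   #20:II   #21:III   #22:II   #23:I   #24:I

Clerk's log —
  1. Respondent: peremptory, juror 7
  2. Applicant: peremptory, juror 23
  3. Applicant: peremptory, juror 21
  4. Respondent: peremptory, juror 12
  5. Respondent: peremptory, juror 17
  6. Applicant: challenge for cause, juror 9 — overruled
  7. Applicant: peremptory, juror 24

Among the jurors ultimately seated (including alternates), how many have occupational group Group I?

Removed: #7, #12, #17, #21, #23, #24.
Seated (10 incl. alternates): #1, #2, #3, #4, #5, #6, #8, #9, #10, #11.
Of those, in Group I: #1, #10 → 2.

2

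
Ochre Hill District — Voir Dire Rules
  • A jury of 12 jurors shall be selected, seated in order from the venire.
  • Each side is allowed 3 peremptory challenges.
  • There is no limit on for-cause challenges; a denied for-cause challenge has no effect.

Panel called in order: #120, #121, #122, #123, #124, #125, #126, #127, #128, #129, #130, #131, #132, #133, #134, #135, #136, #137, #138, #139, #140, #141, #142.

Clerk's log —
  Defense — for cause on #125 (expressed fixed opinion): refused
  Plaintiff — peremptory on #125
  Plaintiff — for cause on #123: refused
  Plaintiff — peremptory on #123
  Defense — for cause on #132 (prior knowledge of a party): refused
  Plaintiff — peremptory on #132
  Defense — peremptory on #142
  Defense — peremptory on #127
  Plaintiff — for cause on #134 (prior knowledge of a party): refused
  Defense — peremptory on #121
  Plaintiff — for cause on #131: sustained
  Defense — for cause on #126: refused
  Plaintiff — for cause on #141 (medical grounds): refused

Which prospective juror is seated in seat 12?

Removed: #121, #123, #125, #127, #131, #132, #142. (#126, #134, #141 stay — for-cause denied.)
Seating in order: seats 1–12 → #120, #122, #124, #126, #128, #129, #130, #133, #134, #135, #136, #137.
So seat 12 is #137.

137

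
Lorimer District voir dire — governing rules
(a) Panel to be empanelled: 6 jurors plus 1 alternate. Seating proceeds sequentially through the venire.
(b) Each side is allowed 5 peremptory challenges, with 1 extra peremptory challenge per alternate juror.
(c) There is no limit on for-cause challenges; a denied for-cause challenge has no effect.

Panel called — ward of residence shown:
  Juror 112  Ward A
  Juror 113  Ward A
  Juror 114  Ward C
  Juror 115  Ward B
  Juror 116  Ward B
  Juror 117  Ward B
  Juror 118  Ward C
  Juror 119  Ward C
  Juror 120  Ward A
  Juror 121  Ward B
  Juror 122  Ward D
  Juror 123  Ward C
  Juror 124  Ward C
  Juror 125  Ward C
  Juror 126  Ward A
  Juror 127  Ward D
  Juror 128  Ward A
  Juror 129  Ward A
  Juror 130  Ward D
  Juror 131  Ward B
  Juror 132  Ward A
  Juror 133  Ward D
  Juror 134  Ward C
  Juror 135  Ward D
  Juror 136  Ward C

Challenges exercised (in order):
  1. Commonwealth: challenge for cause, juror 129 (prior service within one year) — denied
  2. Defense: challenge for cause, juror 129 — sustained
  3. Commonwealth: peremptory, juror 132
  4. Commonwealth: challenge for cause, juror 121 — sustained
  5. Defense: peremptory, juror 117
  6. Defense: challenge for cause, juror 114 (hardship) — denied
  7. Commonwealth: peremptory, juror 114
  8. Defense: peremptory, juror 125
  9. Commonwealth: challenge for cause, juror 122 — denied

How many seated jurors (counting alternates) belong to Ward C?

Removed: #114, #117, #121, #125, #129, #132.
Seated (7 incl. alternates): #112, #113, #115, #116, #118, #119, #120.
Of those, in Ward C: #118, #119 → 2.

2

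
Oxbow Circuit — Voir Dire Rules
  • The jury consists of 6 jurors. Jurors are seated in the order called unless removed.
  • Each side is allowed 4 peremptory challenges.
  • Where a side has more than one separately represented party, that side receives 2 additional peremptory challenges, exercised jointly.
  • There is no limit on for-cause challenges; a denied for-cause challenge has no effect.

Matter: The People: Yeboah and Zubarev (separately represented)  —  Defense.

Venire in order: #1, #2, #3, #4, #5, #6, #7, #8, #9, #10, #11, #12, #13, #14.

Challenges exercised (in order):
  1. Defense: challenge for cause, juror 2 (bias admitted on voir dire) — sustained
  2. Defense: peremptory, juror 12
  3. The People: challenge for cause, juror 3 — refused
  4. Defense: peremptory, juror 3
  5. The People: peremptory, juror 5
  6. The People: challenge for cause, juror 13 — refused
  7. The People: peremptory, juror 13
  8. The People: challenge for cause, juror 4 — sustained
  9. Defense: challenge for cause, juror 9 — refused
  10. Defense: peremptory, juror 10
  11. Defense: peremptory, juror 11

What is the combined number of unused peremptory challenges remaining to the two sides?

The People allotment: 4 base + 2 multi-party = 6. Defense allotment: 4.
The People peremptories used: #5, #13 — 2 (for-cause on #3, #13, #4 don't count).
Defense peremptories used: #12, #3, #10, #11 — 4 (for-cause on #2, #9 don't count).
Remaining: (6 − 2) + (4 − 4) = 4.

4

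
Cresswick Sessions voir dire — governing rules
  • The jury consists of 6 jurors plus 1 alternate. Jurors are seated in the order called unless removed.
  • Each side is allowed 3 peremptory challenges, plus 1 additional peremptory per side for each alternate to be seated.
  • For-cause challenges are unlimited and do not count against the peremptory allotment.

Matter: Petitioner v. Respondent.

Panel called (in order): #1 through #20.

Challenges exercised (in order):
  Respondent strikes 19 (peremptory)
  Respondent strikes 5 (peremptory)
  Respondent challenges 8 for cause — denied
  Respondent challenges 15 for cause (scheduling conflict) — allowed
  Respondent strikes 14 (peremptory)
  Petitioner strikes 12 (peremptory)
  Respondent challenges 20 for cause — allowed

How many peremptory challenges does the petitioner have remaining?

3

Petitioner allotment: 3 base + 1 × 1 alternate = 4.
Petitioner peremptories used: #12 — 1.
Remaining: 4 − 1 = 3.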